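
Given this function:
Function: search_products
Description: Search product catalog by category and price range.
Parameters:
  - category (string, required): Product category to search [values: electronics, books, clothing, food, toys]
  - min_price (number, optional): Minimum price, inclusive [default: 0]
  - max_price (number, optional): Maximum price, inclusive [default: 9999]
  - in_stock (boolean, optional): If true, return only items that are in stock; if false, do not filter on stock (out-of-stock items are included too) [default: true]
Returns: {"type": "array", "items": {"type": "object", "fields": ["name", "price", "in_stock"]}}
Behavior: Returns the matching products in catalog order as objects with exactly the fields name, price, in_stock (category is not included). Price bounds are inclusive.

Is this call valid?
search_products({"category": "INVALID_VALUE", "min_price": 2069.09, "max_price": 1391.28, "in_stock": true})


Checking parameter values...
Parameter 'category' has value 'INVALID_VALUE' not in allowed: electronics, books, clothing, food, toys
Invalid - 'category' must be one of electronics, books, clothing, food, toys


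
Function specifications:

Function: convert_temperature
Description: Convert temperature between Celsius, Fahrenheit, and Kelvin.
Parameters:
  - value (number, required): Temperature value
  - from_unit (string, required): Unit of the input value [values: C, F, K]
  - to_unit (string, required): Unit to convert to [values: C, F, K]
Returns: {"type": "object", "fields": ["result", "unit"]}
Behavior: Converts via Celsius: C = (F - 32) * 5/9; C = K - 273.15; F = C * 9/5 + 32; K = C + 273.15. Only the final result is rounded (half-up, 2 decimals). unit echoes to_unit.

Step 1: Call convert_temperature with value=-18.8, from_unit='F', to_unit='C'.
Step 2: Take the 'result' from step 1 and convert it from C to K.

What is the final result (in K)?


Step 1: convert_temperature(value=-18.8, from_unit=F, to_unit=C)
  To C: (-18.8 - 32) * 5/9 = -28.222222
  Target is C: -28.222222
  Round to 2 decimals: -28.22
  -> result = -28.22 C
Step 2: convert_temperature(value=-28.22, from_unit=C, to_unit=K)
  Input already in C: -28.22
  To K: -28.22 + 273.15 = 244.93
  Round to 2 decimals: 244.93
  -> result = 244.93 K
244.93 K


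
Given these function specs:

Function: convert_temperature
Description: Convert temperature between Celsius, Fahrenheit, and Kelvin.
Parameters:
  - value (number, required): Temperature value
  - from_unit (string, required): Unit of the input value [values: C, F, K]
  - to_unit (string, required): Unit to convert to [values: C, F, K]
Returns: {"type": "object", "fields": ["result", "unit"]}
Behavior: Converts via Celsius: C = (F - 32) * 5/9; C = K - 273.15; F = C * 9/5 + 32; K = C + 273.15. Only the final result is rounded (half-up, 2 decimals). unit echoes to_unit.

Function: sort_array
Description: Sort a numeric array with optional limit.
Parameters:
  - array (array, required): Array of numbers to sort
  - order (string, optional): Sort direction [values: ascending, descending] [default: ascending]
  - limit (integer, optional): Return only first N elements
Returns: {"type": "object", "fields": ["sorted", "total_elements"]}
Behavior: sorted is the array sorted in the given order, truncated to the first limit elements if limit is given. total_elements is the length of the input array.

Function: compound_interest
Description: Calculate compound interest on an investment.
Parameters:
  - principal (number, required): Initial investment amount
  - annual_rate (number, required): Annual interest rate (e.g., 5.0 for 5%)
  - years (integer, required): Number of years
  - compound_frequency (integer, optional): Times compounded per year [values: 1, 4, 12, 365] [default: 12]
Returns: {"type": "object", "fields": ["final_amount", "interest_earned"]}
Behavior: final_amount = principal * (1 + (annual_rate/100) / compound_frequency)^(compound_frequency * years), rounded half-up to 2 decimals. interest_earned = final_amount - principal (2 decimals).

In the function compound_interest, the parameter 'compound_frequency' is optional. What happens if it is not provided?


The compound_interest spec declares:
  - compound_frequency (integer, optional): Times compounded per year [values: 1, 4, 12, 365] [default: 12]
It defaults to 12


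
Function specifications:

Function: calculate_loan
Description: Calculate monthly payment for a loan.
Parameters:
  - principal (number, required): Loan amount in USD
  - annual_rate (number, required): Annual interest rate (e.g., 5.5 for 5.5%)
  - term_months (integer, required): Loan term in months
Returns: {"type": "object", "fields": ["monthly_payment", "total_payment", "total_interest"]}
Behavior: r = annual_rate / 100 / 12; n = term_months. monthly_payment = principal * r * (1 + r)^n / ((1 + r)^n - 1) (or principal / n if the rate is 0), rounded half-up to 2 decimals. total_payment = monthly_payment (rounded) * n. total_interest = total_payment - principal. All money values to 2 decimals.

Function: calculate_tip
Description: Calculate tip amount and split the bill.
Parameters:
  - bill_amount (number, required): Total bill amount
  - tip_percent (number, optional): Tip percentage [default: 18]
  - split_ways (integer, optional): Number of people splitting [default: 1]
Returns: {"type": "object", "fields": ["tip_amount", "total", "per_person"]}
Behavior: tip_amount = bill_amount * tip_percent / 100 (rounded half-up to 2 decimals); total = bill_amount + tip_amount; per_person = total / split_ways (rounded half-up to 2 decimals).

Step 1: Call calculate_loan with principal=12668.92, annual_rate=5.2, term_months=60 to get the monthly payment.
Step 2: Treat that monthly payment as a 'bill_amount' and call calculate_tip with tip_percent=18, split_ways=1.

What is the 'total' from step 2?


Step 1: calculate_loan(principal=12668.92, annual_rate=5.2, term_months=60)
  r = 5.2 / 100 / 12 = 0.004333333333 (keep full precision)
  (1 + r)^60 = 1.29620179
  monthly_payment = 12668.92 * 0.004333333333 * 1.29620179 / (1.29620179 - 1) = 240.240724 -> 240.24
  total_payment = 240.24 * 60 = 14414.40
  total_interest = 14414.40 - 12668.92 = 1745.48
  -> monthly_payment = 240.24
Step 2: calculate_tip(bill_amount=240.24, tip_percent=18, split_ways=1)
  tip_amount = 240.24 * 18/100 = 43.2432 -> 43.24
  total = 240.24 + 43.24 = 283.48
  per_person = 283.48 / 1 = 283.48 -> 283.48
  -> total = 283.48
$283.48


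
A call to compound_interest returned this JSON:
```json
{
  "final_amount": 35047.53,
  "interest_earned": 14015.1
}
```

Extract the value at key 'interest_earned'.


14015.1


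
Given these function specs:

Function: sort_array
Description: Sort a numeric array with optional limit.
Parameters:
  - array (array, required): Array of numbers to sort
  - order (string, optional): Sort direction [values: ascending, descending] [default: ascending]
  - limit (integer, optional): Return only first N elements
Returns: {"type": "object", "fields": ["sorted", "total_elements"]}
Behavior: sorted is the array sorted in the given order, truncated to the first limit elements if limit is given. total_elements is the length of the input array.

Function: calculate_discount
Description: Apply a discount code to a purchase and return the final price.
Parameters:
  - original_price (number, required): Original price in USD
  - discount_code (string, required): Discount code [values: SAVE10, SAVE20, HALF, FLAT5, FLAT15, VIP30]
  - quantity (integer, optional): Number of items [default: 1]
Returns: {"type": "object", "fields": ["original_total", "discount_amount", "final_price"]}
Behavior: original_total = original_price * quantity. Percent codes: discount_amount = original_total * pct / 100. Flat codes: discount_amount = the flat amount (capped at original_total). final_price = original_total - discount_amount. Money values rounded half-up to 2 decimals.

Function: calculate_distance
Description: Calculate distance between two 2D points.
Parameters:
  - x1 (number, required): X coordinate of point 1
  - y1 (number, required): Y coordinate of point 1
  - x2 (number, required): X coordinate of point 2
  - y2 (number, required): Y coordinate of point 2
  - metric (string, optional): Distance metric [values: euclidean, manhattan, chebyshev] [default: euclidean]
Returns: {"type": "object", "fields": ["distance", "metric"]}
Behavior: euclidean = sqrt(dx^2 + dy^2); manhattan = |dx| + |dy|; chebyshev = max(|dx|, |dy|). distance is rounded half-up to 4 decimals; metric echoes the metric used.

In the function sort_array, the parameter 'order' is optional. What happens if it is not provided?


The sort_array spec declares:
  - order (string, optional): Sort direction [values: ascending, descending] [default: ascending]
It defaults to ascending


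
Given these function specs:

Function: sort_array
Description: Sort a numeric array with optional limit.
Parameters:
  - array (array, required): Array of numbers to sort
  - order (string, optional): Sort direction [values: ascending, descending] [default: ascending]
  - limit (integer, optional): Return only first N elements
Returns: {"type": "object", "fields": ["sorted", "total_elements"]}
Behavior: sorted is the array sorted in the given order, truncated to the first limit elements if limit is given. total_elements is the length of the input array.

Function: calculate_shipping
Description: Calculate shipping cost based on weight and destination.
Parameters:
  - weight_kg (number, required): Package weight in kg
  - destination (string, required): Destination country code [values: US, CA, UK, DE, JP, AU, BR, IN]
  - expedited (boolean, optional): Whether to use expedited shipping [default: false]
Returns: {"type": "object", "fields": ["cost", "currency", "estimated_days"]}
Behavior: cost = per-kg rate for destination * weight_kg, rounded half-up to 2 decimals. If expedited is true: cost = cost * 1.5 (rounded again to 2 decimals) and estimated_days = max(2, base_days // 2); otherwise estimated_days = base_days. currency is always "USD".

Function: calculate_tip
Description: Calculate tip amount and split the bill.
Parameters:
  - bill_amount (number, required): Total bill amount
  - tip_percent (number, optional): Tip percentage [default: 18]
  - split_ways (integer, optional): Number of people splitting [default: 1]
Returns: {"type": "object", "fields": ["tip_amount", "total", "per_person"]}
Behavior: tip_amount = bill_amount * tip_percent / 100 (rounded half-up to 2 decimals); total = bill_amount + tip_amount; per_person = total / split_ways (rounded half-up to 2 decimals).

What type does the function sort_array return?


The sort_array spec declares Returns: {"type": "object", "fields": ["sorted", "total_elements"]}
Type:
object


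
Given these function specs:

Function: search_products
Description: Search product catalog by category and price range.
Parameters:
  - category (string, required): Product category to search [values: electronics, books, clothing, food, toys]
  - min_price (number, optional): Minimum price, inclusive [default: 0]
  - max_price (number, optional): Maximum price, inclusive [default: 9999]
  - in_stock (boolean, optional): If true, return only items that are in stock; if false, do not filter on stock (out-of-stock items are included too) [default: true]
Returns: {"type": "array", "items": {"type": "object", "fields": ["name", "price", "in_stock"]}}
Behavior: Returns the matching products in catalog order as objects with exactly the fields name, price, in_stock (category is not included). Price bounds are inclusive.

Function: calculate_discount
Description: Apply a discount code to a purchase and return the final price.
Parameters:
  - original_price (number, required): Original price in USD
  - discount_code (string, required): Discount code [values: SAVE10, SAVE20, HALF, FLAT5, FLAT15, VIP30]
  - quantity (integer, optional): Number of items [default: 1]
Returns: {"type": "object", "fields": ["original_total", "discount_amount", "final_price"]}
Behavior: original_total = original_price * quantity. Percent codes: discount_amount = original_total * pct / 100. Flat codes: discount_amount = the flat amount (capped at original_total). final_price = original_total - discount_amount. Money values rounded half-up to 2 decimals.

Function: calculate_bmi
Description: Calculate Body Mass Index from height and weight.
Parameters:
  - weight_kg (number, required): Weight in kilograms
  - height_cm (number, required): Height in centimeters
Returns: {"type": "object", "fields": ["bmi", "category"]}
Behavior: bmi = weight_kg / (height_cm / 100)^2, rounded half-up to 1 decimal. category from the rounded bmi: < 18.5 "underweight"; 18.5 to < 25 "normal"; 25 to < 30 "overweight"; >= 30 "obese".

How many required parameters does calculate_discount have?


Parameters of calculate_discount: original_price (required), discount_code (required), quantity (optional)
Required count:
2


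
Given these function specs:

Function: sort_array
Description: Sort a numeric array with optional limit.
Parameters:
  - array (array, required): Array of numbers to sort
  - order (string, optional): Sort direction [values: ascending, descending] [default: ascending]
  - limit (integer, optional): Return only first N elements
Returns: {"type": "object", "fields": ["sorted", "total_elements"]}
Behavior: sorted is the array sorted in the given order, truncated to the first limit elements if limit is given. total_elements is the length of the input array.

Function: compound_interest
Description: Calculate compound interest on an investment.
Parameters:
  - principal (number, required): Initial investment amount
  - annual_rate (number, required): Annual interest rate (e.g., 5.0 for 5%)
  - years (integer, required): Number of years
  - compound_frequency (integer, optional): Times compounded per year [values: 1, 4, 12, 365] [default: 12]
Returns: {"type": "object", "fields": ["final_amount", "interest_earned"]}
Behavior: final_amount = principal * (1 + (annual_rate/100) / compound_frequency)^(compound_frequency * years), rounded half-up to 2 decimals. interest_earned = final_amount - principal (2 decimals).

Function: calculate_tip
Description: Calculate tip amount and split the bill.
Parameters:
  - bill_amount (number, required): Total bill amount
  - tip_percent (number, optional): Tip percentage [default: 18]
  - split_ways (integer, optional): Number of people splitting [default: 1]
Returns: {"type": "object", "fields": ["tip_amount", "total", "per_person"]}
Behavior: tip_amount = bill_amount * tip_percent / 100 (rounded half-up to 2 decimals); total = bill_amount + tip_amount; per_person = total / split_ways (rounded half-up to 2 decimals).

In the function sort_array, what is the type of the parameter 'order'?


The sort_array spec declares:
  - order (string, optional): Sort direction [values: ascending, descending] [default: ascending]
Type:
string


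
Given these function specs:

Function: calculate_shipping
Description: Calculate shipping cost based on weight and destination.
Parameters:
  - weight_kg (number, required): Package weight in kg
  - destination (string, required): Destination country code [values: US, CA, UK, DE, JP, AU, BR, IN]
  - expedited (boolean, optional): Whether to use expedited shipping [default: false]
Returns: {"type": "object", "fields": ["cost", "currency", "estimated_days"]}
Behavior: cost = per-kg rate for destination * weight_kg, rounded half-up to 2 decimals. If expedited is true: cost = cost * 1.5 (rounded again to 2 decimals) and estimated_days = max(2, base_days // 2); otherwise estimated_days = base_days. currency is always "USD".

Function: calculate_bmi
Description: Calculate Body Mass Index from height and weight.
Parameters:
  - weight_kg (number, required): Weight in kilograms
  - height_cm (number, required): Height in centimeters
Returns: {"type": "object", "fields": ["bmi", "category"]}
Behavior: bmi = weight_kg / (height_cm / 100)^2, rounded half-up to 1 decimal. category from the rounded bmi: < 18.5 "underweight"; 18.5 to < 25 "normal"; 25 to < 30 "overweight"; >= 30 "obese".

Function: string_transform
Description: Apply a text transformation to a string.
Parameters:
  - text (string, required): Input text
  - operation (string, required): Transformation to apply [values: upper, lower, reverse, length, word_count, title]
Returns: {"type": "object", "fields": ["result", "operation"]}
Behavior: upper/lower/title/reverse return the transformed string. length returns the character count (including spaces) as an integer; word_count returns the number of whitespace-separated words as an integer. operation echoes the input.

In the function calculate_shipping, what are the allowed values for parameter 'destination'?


The calculate_shipping spec declares:
  - destination (string, required): Destination country code [values: US, CA, UK, DE, JP, AU, BR, IN]
Allowed values:
US, CA, UK, DE, JP, AU, BR, IN


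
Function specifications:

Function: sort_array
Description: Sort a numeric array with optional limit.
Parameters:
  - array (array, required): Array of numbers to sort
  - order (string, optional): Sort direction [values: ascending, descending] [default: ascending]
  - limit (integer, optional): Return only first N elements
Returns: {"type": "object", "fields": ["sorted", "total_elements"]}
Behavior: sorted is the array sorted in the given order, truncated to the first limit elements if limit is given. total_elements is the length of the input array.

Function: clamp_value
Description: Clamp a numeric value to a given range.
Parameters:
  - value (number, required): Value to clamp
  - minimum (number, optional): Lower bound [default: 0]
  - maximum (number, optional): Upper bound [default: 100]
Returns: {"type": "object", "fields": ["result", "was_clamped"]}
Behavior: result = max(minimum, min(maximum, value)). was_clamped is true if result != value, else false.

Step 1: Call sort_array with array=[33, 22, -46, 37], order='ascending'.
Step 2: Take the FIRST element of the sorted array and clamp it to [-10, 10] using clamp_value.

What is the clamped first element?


Step 1: sort_array(order=ascending)
  sorted: [-46, 22, 33, 37]
  -> first element = -46
Step 2: clamp_value(value=-46, minimum=-10, maximum=10)
  result = max(-10, min(10, -46)) = max(-10, -46) = -10
  was_clamped = (-10 != -46) = true
  -> result = -10
-10


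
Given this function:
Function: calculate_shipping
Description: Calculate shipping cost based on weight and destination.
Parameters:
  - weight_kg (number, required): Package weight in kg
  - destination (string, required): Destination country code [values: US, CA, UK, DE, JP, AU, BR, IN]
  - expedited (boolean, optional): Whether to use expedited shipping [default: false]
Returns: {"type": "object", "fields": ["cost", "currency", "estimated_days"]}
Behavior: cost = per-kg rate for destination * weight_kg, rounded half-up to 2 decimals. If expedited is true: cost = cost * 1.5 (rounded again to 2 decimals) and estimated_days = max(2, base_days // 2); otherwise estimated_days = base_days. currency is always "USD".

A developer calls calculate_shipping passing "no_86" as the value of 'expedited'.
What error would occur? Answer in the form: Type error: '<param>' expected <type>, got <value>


Spec: 'expedited' is declared as boolean; "no_86" is a string.
Type error: 'expedited' expected boolean, got "no_86"


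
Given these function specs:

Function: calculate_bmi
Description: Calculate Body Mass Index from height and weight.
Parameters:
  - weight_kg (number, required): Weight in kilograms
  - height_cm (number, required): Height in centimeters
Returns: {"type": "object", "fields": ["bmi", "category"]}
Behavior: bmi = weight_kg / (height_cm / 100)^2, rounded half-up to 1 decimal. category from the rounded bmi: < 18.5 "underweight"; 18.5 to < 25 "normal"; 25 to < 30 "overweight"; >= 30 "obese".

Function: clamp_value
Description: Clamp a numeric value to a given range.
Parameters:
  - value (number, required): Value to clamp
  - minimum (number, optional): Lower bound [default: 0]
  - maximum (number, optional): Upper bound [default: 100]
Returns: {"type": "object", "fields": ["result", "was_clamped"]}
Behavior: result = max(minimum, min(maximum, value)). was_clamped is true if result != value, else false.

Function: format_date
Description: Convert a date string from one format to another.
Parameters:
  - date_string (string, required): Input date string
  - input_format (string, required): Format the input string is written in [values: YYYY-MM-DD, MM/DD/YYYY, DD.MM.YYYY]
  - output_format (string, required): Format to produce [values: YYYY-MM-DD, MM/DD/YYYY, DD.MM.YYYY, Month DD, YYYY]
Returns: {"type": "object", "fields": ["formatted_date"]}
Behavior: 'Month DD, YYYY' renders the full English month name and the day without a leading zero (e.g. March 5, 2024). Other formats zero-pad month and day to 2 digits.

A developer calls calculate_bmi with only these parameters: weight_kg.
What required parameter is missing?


Required parameters: weight_kg, height_cm
Provided: weight_kg
Missing: height_cm
height_cm


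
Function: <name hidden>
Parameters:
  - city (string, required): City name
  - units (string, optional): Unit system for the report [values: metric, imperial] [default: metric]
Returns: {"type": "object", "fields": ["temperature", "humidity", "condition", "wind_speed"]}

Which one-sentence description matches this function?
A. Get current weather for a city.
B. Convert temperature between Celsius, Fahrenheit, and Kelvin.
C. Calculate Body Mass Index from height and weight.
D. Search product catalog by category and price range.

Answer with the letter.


Parameters city, units and return ["temperature", "humidity", "condition", "wind_speed"] fit: Get current weather for a city.
A


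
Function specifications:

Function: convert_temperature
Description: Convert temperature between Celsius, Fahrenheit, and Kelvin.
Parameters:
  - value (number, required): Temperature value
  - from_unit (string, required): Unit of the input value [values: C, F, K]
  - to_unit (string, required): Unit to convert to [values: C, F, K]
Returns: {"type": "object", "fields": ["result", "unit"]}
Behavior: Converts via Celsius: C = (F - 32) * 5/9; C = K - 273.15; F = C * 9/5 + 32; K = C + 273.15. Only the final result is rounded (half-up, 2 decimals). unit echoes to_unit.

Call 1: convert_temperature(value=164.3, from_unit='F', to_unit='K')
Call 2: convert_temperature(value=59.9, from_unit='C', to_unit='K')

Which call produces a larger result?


Call 1:
  To C: (164.3 - 32) * 5/9 = 73.5
  To K: 73.5 + 273.15 = 346.65
  Round to 2 decimals: 346.65
  -> 346.65 K
Call 2:
  Input already in C: 59.9
  To K: 59.9 + 273.15 = 333.05
  Round to 2 decimals: 333.05
  -> 333.05 K
Call 1 (346.65 K)


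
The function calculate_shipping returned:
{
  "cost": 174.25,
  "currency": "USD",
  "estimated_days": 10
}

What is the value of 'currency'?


USD


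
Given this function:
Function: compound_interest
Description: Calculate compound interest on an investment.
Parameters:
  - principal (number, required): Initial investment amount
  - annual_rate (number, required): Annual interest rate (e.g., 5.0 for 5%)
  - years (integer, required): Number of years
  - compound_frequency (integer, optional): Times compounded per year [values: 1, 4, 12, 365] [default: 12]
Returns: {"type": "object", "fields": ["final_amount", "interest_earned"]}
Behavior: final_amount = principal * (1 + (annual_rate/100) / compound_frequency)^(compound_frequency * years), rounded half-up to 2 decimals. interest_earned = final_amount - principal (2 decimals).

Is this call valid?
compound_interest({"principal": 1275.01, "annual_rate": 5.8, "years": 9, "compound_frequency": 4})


Checking all required parameters present and types match... All valid.
Valid


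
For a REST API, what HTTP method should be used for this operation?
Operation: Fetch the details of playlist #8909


GET = read, POST = create, PUT = update/replace, DELETE = remove
This operation is a read.
GET


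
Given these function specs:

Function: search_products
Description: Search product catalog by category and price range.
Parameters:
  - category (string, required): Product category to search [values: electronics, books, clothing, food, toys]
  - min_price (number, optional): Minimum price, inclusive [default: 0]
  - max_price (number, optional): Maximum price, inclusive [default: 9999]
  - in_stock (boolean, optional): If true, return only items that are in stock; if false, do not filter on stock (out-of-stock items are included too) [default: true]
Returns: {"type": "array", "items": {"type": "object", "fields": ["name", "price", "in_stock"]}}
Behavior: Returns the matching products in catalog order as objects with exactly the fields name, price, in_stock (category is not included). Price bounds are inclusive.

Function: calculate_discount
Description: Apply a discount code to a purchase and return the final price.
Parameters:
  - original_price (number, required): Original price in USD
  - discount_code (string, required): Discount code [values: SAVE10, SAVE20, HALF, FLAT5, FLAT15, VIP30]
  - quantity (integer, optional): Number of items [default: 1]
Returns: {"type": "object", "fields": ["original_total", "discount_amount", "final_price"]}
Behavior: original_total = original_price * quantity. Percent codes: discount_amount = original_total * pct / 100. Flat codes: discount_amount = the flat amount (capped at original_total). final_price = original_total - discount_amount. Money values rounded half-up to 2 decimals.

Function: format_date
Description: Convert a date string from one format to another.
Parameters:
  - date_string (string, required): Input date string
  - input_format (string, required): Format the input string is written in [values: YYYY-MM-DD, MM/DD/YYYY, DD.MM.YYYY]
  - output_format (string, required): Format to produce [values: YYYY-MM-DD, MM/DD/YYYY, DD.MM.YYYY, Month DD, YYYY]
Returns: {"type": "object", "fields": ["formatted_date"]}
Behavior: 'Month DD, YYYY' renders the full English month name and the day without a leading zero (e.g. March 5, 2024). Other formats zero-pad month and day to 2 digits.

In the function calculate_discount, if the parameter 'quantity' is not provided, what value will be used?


The calculate_discount spec declares:
  - quantity (integer, optional): Number of items [default: 1]
Default:
1


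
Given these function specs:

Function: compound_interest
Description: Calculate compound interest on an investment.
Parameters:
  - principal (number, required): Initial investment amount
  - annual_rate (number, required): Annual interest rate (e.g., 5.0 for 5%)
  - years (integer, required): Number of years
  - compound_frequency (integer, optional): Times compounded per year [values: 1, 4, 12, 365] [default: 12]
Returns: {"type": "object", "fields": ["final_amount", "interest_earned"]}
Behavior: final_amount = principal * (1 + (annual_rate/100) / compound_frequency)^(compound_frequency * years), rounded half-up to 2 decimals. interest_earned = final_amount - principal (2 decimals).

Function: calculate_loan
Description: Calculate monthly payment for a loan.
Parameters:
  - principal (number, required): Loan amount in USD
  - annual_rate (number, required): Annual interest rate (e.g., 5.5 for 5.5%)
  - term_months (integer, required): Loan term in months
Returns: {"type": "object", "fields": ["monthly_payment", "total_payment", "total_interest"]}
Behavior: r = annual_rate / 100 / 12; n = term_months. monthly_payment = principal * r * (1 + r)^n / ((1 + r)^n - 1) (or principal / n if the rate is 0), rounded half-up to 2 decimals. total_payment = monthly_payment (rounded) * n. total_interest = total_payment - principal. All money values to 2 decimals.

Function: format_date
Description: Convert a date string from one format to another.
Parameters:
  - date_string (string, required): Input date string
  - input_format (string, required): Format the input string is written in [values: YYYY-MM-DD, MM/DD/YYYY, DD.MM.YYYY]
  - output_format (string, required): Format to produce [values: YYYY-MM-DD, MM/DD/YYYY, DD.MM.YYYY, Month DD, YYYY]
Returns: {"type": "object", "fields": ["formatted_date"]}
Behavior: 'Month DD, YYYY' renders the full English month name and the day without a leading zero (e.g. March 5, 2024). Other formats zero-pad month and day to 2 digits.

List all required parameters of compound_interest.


Parameters of compound_interest and their required/optional flag:
  principal: required
  annual_rate: required
  years: required
  compound_frequency: optional
annual_rate, principal, years


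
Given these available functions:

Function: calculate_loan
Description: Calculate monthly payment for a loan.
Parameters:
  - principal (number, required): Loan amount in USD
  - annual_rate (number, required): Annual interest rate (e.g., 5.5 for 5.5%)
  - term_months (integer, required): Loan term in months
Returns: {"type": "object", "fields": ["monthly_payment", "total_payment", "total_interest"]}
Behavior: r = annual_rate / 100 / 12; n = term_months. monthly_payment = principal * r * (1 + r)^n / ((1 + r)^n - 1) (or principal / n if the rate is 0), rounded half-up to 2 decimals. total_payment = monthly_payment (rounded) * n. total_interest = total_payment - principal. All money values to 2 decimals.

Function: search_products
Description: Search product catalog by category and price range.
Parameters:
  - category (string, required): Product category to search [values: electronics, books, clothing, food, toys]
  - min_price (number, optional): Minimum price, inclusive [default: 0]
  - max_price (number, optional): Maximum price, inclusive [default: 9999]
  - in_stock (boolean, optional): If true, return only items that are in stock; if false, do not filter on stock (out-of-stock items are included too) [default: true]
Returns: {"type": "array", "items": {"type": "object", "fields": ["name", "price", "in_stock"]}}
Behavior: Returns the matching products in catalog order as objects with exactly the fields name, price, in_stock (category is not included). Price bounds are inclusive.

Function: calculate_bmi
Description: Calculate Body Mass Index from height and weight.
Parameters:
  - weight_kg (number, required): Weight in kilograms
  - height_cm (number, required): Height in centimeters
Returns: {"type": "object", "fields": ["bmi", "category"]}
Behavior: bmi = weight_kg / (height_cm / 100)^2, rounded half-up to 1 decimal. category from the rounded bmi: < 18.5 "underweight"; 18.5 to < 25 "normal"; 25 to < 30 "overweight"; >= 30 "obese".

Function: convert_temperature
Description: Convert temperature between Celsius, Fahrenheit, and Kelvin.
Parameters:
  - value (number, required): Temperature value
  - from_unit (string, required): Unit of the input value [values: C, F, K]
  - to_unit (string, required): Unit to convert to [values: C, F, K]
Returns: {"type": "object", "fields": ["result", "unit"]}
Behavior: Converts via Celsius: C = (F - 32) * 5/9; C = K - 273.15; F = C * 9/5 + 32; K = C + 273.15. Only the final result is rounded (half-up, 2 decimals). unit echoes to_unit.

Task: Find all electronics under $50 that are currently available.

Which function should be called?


The task needs a function whose description is: Search product catalog by category and price range.
search_products


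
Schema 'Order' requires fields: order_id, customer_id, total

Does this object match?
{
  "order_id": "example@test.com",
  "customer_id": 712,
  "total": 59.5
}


Checking required fields... All present.
Valid - all required fields present


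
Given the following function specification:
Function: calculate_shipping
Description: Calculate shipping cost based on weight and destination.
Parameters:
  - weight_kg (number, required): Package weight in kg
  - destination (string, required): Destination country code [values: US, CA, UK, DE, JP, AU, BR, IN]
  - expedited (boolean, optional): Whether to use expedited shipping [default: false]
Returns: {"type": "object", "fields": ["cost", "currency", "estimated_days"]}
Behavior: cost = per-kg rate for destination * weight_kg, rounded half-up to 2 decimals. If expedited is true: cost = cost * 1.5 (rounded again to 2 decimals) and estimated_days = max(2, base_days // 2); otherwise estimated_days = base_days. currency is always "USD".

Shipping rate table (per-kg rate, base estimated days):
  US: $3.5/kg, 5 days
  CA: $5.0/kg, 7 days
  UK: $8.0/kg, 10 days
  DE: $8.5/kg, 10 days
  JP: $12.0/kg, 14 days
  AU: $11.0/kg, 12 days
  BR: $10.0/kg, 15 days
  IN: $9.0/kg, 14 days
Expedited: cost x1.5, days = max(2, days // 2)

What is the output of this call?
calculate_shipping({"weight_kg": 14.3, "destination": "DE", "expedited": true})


Rate for DE: $8.5/kg, base 10 days
cost = 8.5 * 14.3 = 121.55 -> 121.55
expedited: cost = 121.55 * 1.5 = 182.325 -> 182.33; estimated_days = max(2, 10 // 2) = 5
Output:
{"cost": 182.33, "currency": "USD", "estimated_days": 5}


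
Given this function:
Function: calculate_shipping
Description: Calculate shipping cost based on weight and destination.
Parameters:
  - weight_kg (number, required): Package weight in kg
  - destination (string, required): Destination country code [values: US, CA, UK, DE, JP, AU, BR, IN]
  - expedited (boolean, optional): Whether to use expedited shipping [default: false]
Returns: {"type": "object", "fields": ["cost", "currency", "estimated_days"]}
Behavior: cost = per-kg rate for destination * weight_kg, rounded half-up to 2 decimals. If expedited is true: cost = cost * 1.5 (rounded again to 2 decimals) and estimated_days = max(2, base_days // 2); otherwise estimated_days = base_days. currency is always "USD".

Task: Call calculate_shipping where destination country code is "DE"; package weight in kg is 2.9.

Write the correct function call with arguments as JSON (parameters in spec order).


Mapping each described value to its parameter name:
  'Destination country code' -> destination = "DE"
  'Package weight in kg' -> weight_kg = 2.9
calculate_shipping({"weight_kg": 2.9, "destination": "DE"})


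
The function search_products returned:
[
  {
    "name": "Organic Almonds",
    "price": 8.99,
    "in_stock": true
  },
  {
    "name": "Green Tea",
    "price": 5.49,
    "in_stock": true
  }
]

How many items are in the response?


Items: Organic Almonds, Green Tea
2


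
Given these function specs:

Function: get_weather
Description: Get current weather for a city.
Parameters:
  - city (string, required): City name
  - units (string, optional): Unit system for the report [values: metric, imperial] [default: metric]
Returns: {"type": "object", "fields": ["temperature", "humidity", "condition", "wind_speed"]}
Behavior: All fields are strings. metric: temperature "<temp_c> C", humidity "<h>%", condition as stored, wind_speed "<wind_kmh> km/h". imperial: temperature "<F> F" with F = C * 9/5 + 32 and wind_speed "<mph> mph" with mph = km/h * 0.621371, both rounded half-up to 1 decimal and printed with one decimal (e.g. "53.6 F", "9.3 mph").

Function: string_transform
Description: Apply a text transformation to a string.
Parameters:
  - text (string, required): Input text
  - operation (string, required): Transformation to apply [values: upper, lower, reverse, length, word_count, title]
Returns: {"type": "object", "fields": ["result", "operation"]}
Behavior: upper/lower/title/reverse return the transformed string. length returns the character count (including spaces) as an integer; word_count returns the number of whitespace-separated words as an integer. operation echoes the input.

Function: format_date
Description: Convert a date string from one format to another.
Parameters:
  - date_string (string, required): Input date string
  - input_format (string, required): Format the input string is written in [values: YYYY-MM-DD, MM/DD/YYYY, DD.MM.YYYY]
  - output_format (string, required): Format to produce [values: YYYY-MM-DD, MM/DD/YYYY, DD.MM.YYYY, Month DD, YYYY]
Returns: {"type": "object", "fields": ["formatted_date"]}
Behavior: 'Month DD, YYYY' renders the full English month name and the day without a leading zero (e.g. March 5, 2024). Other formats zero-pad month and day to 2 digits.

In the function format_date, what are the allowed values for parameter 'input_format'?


The format_date spec declares:
  - input_format (string, required): Format the input string is written in [values: YYYY-MM-DD, MM/DD/YYYY, DD.MM.YYYY]
Allowed values:
YYYY-MM-DD, MM/DD/YYYY, DD.MM.YYYY


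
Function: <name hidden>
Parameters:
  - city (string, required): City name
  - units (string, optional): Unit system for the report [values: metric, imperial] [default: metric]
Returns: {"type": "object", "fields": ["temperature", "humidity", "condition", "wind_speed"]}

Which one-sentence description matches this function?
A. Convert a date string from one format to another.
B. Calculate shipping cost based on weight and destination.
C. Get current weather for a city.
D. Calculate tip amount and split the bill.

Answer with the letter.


Parameters city, units and return ["temperature", "humidity", "condition", "wind_speed"] fit: Get current weather for a city.
C


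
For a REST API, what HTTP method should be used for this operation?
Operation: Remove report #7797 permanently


GET = read, POST = create, PUT = update/replace, DELETE = remove
This operation is a removal.
DELETE


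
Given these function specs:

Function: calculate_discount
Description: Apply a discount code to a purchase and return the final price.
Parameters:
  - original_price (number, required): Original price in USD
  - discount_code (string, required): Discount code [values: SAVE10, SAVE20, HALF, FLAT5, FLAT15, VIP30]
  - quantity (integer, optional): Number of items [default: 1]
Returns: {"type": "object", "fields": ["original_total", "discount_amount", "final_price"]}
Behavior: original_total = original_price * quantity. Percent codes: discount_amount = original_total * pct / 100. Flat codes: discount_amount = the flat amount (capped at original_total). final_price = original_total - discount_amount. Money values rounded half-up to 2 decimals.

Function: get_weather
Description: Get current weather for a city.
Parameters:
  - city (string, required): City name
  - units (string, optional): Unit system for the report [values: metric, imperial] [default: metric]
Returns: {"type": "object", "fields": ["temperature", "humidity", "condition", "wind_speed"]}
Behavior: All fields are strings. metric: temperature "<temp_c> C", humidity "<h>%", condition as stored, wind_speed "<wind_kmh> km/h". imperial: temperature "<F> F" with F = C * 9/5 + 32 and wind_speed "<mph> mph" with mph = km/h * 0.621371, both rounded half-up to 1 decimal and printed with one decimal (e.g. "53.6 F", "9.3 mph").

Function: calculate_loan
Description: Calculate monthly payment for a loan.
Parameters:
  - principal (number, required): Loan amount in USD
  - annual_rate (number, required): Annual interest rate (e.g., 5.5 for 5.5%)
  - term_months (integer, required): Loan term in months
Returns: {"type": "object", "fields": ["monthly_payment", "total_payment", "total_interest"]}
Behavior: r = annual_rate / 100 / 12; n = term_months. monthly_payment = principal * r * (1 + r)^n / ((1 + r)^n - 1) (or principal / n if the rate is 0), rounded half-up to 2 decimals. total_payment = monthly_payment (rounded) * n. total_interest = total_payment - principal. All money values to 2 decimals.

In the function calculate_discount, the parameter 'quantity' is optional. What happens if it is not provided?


The calculate_discount spec declares:
  - quantity (integer, optional): Number of items [default: 1]
It defaults to 1


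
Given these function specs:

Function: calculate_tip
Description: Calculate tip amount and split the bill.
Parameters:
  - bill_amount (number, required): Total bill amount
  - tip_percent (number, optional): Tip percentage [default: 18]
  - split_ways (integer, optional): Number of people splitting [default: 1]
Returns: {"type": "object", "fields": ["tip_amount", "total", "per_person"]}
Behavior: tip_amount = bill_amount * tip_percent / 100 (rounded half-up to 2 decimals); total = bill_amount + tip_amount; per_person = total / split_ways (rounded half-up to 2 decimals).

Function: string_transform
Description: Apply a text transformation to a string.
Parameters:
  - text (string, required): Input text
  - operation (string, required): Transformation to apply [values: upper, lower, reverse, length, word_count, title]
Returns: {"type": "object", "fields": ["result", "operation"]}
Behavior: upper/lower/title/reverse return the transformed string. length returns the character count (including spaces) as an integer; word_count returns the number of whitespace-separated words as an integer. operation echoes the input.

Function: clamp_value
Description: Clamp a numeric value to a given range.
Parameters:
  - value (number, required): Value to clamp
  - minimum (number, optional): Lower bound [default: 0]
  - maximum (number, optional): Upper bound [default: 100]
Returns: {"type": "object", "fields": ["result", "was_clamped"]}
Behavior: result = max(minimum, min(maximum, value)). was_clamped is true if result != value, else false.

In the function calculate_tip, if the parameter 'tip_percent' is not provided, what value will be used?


The calculate_tip spec declares:
  - tip_percent (number, optional): Tip percentage [default: 18]
Default:
18
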